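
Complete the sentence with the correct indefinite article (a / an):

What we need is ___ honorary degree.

an

The indefinite article is chosen by the initial *sound* of the following word, not its spelling.
*honorary* begins with the sound /ɒ/ (silent h) — a vowel sound.
So the article is *an*: What we need is an honorary degree.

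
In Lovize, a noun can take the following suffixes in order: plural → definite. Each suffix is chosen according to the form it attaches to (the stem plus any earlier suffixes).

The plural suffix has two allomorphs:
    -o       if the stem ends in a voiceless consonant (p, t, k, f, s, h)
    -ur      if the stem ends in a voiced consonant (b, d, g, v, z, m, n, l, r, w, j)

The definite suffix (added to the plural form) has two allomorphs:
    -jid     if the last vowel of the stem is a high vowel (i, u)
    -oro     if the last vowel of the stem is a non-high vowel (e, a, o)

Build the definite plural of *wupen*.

wupenurjid

The final consonant of *wupen* is /n/, which is voiced, so the plural suffix is -ur, giving *wupenur*.
The plural form *wupenur*: last vowel = /u/, a high vowel → -jid → *wupenurjid*.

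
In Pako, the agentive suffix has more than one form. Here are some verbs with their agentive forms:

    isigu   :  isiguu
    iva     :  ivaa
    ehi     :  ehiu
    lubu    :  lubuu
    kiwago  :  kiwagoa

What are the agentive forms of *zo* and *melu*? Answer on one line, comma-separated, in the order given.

The pattern is height harmony: -u when the last vowel of the stem is a high vowel (*isigu*, *ehi*, *lubu*); -a when the last vowel of the stem is a non-high vowel (*iva*, *kiwago*).
The last vowel of *zo* is /o/, which is a non-high vowel, so the suffix is -a, giving *zoa*.
*melu* — last vowel /u/ (a high vowel) → -u → *meluu*.

zoa, meluu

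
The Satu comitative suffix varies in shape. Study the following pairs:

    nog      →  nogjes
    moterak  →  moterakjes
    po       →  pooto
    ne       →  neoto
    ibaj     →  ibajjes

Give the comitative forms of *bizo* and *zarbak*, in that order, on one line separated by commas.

bizooto, zarbakjes

The alternation tracks the final sound of the stem — -jes when the stem ends in a consonant (*nog*, *moterak*, *ibaj*); -oto when the stem ends in a vowel (*po*, *ne*).
*bizo*: final sound = /o/, a vowel → -oto → *bizooto*.
Since the final sound of *zarbak* is /k/ (a consonant), it takes -jes, giving *zarbakjes*.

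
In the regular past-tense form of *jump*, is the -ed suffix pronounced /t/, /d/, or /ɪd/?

/t/

The stem *jump* ends in a voiceless consonant other than /t/.
The -ed suffix is realized as /ɪd/ after /t, d/; as /t/ after other voiceless consonants; and as /d/ after other voiced sounds.
So -ed on *jump* is pronounced /t/.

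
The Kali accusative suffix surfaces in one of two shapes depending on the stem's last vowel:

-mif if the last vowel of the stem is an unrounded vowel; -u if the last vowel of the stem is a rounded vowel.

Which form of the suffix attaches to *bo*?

*bo*: last vowel = /o/, a rounded vowel → -u.

-u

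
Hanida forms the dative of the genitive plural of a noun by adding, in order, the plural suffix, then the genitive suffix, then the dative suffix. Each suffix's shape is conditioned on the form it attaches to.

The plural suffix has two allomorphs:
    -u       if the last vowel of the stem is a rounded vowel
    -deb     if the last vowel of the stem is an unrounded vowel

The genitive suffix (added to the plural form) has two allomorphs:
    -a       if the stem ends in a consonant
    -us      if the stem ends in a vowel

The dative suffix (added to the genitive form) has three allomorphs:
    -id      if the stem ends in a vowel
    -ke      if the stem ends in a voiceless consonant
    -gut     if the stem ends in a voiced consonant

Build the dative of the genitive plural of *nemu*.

nemuuuske

*nemu*: last vowel = /u/, a rounded vowel → -u → *nemuu*.
The plural form *nemuu*: final sound = /u/, a vowel → -us → *nemuuus*.
Since the final sound of the genitive form *nemuuus* is /s/ (a voiceless consonant), it takes -ke, giving *nemuuuske*.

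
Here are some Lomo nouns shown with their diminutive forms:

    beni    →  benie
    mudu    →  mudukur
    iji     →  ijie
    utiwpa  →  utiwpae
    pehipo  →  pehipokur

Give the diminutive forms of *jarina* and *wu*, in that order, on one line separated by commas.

jarinae, wukur

Looking at the last vowel of each stem: -kur when the last vowel of the stem is a rounded vowel (*mudu*, *pehipo*); -e when the last vowel of the stem is an unrounded vowel (*beni*, *iji*, *utiwpa*).
*jarina*: last vowel = /a/, an unrounded vowel → -e → *jarinae*.
*wu* — last vowel /u/ (a rounded vowel) → -kur → *wukur*.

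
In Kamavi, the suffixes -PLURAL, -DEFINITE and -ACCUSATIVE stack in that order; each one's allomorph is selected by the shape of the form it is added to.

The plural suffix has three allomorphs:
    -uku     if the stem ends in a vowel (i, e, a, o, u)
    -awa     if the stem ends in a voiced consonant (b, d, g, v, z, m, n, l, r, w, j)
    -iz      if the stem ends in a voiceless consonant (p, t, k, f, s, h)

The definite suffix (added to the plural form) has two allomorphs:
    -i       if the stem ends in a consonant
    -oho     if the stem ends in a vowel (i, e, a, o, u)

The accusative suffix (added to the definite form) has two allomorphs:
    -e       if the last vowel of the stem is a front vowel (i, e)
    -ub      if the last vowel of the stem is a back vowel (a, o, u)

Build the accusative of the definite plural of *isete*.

The final sound of *isete* is /e/, which is a vowel, so the plural suffix is -uku, giving *iseteuku*.
The plural form *iseteuku*: final sound = /u/, a vowel → -oho → *iseteukuoho*.
The definite form *iseteukuoho*: last vowel = /o/, a back vowel → -ub → *iseteukuohoub*.

iseteukuohoub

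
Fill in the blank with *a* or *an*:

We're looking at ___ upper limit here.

an

The indefinite article is chosen by the initial *sound* of the following word, not its spelling.
*upper* begins with the sound /ʌ/ (u pronounced /ʌ/) — a vowel sound.
So the article is *an*: We're looking at an upper limit here.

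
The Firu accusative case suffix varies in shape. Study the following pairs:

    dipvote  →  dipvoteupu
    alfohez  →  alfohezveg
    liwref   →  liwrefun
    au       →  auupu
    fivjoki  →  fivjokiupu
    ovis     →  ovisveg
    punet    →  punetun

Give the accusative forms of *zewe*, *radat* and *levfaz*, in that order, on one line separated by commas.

The suffix is conditioned by the final sound: -veg when the stem ends in a sibilant (*alfohez*, *ovis*); -un when the stem ends in a non-sibilant consonant (*liwref*, *punet*); -upu when the stem ends in a vowel (*dipvote*, *au*, *fivjoki*).
Since the final sound of *zewe* is /e/ (a vowel), it takes -upu, giving *zeweupu*.
The final sound of *radat* is /t/, which is a non-sibilant consonant, so the suffix is -un, giving *radatun*.
Since the final sound of *levfaz* is /z/ (a sibilant), it takes -veg, giving *levfazveg*.

zeweupu, radatun, levfazveg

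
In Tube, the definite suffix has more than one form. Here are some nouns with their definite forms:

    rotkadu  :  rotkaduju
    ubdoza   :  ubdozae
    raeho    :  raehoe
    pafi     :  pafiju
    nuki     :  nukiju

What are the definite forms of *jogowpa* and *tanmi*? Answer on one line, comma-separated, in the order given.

The pattern is height harmony: -ju when the last vowel of the stem is a high vowel (*rotkadu*, *pafi*, *nuki*); -e when the last vowel of the stem is a non-high vowel (*ubdoza*, *raeho*).
*jogowpa*: last vowel = /a/, a non-high vowel → -e → *jogowpae*.
*tanmi*: last vowel = /i/, a high vowel → -ju → *tanmiju*.

jogowpae, tanmiju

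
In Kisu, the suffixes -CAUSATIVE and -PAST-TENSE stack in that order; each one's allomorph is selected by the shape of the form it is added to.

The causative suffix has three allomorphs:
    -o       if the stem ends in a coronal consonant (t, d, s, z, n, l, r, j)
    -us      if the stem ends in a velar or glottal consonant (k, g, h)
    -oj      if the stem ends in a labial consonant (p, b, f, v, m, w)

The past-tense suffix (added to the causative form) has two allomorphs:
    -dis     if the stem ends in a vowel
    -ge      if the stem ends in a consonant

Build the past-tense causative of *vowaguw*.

vowaguwojge

The final consonant of *vowaguw* is /w/, which is labial, so the causative suffix is -oj, giving *vowaguwoj*.
The causative form *vowaguwoj*: final sound = /j/, a consonant → -ge → *vowaguwojge*.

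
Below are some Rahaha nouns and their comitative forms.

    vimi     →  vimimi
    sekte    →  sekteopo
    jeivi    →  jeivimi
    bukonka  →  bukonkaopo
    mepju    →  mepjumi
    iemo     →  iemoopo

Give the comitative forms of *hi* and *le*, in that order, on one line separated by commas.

The pattern is height harmony: -mi when the last vowel of the stem is a high vowel (*vimi*, *jeivi*, *mepju*); -opo when the last vowel of the stem is a non-high vowel (*sekte*, *bukonka*, *iemo*).
Since the last vowel of *hi* is /i/ (a high vowel), it takes -mi, giving *himi*.
Since the last vowel of *le* is /e/ (a non-high vowel), it takes -opo, giving *leopo*.

himi, leopo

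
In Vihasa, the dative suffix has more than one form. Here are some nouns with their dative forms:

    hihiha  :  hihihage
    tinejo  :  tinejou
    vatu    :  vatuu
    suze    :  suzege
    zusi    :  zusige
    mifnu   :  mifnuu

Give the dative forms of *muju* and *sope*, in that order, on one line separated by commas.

mujuu, sopege

The pattern is rounding harmony: -u when the last vowel of the stem is a rounded vowel (*tinejo*, *vatu*, *mifnu*); -ge when the last vowel of the stem is an unrounded vowel (*hihiha*, *suze*, *zusi*).
*muju* — last vowel /u/ (a rounded vowel) → -u → *mujuu*.
*sope*: last vowel = /e/, an unrounded vowel → -ge → *sopege*.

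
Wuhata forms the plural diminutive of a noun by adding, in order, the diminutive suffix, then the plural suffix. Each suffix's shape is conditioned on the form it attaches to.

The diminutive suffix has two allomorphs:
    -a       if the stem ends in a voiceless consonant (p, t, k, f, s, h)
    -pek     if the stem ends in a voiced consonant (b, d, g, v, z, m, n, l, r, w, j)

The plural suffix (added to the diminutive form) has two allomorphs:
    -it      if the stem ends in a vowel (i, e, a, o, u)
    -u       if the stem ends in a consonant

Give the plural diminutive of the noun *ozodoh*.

ozodohait

*ozodoh*: final consonant = /h/, voiceless → -a → *ozodoha*.
Since the final sound of the diminutive form *ozodoha* is /a/ (a vowel), it takes -it, giving *ozodohait*.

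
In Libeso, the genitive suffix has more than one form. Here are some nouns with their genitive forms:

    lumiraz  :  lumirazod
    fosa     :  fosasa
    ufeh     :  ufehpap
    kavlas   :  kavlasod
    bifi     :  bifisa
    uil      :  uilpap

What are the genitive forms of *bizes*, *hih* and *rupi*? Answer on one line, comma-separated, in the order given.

bizesod, hihpap, rupisa

The pattern is sibilance of the final sound: -od when the stem ends in a sibilant (*lumiraz*, *kavlas*); -pap when the stem ends in a non-sibilant consonant (*ufeh*, *uil*); -sa when the stem ends in a vowel (*fosa*, *bifi*).
*bizes* — final sound /s/ (a sibilant) → -od → *bizesod*.
*hih* — final sound /h/ (a non-sibilant consonant) → -pap → *hihpap*.
The final sound of *rupi* is /i/, which is a vowel, so the suffix is -sa, giving *rupisa*.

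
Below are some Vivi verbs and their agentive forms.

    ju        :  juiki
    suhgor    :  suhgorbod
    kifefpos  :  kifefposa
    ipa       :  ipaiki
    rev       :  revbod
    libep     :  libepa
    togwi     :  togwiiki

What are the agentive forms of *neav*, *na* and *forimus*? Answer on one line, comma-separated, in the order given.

The pattern is voicing of the final sound: -a when the stem ends in a voiceless consonant (*kifefpos*, *libep*); -bod when the stem ends in a voiced consonant (*suhgor*, *rev*); -iki when the stem ends in a vowel (*ju*, *ipa*, *togwi*).
*neav* — final sound /v/ (a voiced consonant) → -bod → *neavbod*.
*na* — final sound /a/ (a vowel) → -iki → *naiki*.
Since the final sound of *forimus* is /s/ (a voiceless consonant), it takes -a, giving *forimusa*.

neavbod, naiki, forimusa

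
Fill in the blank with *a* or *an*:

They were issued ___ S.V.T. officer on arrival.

an

The indefinite article is chosen by the initial *sound* of the following word, not its spelling.
The initialism *S.V.T.* is read letter by letter; the first letter, S, is pronounced /ɛs/, which begins with a vowel sound.
So the article is *an*: They were issued an S.V.T. officer on arrival.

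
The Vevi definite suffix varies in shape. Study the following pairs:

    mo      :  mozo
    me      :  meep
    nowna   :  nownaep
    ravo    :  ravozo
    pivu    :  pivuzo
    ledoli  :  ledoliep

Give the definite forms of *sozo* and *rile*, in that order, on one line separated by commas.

sozozo, rileep

The pattern is rounding harmony: -zo when the last vowel of the stem is a rounded vowel (*mo*, *ravo*, *pivu*); -ep when the last vowel of the stem is an unrounded vowel (*me*, *nowna*, *ledoli*).
*sozo* — last vowel /o/ (a rounded vowel) → -zo → *sozozo*.
The last vowel of *rile* is /e/, which is an unrounded vowel, so the suffix is -ep, giving *rileep*.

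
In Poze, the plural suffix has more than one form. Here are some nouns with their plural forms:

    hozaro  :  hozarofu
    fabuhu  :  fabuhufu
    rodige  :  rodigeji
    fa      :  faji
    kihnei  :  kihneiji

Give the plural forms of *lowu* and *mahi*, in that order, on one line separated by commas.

The suffix is conditioned by the last vowel: -fu when the last vowel of the stem is a rounded vowel (*hozaro*, *fabuhu*); -ji when the last vowel of the stem is an unrounded vowel (*rodige*, *fa*, *kihnei*).
*lowu* — last vowel /u/ (a rounded vowel) → -fu → *lowufu*.
The last vowel of *mahi* is /i/, which is an unrounded vowel, so the suffix is -ji, giving *mahiji*.

lowufu, mahiji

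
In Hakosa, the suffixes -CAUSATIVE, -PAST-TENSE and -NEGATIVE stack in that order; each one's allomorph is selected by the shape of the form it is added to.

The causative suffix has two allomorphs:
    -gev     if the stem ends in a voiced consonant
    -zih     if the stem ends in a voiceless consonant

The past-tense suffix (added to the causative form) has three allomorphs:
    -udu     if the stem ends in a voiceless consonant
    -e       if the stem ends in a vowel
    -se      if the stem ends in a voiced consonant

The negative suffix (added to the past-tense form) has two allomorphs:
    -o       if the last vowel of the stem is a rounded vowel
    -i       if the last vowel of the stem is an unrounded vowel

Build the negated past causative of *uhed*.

The final consonant of *uhed* is /d/, which is voiced, so the causative suffix is -gev, giving *uhedgev*.
The final sound of the causative form *uhedgev* is /v/, which is a voiced consonant, so the past-tense suffix is -se, giving *uhedgevse*.
The last vowel of the past-tense form *uhedgevse* is /e/, which is an unrounded vowel, so the negative suffix is -i, giving *uhedgevsei*.

uhedgevsei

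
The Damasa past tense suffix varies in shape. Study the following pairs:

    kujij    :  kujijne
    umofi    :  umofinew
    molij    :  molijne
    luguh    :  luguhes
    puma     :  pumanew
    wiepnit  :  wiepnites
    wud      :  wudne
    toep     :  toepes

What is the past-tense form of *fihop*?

fihopes

Looking at the final sound of each stem: -es when the stem ends in a voiceless consonant (*luguh*, *wiepnit*, *toep*); -ne when the stem ends in a voiced consonant (*kujij*, *molij*, *wud*); -new when the stem ends in a vowel (*umofi*, *puma*).
The final sound of *fihop* is /p/, which is a voiceless consonant, so the suffix is -es, giving *fihopes*.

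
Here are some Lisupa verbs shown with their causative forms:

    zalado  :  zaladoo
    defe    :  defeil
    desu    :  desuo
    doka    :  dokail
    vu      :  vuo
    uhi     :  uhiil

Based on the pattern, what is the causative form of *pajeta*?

The pattern is rounding harmony: -o when the last vowel of the stem is a rounded vowel (*zalado*, *desu*, *vu*); -il when the last vowel of the stem is an unrounded vowel (*defe*, *doka*, *uhi*).
Since the last vowel of *pajeta* is /a/ (an unrounded vowel), it takes -il, giving *pajetail*.

pajetail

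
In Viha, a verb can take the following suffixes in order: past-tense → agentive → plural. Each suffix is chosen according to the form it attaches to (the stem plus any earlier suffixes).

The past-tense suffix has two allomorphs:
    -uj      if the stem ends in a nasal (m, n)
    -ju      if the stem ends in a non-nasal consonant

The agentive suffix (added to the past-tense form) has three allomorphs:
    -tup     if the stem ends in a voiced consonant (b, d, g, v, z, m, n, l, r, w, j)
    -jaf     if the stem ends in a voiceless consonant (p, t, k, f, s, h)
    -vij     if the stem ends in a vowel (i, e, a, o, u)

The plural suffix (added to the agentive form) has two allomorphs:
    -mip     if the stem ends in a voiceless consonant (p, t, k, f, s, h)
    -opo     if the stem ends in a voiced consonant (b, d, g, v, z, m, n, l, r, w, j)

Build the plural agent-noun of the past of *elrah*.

Since the final consonant of *elrah* is /h/ (non-nasal), it takes -ju, giving *elrahju*.
Since the final sound of the past-tense form *elrahju* is /u/ (a vowel), it takes -vij, giving *elrahjuvij*.
The agentive form *elrahjuvij*: final consonant = /j/, voiced → -opo → *elrahjuvijopo*.

elrahjuvijopo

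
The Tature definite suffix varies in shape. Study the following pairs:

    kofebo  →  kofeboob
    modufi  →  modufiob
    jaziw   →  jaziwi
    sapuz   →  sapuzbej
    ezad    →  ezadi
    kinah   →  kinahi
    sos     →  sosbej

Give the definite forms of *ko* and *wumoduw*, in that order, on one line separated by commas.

koob, wumoduwi

The pattern is sibilance of the final sound: -bej when the stem ends in a sibilant (*sapuz*, *sos*); -i when the stem ends in a non-sibilant consonant (*jaziw*, *ezad*, *kinah*); -ob when the stem ends in a vowel (*kofebo*, *modufi*).
The final sound of *ko* is /o/, which is a vowel, so the suffix is -ob, giving *koob*.
*wumoduw* — final sound /w/ (a non-sibilant consonant) → -i → *wumoduwi*.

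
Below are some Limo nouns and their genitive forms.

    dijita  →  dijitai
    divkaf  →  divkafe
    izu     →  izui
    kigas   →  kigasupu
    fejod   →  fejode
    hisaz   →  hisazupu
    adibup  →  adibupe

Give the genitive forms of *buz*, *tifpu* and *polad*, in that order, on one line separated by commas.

buzupu, tifpui, polade

Looking at the final sound of each stem: -upu when the stem ends in a sibilant (*kigas*, *hisaz*); -e when the stem ends in a non-sibilant consonant (*divkaf*, *fejod*, *adibup*); -i when the stem ends in a vowel (*dijita*, *izu*).
The final sound of *buz* is /z/, which is a sibilant, so the suffix is -upu, giving *buzupu*.
The final sound of *tifpu* is /u/, which is a vowel, so the suffix is -i, giving *tifpui*.
*polad*: final sound = /d/, a non-sibilant consonant → -e → *polade*.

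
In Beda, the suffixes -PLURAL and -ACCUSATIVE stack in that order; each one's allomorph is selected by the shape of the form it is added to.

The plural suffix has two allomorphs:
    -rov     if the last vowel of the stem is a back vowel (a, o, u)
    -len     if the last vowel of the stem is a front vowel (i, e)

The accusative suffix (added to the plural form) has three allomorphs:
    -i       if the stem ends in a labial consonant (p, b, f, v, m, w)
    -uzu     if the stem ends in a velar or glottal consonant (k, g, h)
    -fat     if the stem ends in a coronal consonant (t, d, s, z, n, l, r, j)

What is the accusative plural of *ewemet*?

*ewemet*: last vowel = /e/, a front vowel → -len → *ewemetlen*.
The plural form *ewemetlen*: final consonant = /n/, coronal → -fat → *ewemetlenfat*.

ewemetlenfat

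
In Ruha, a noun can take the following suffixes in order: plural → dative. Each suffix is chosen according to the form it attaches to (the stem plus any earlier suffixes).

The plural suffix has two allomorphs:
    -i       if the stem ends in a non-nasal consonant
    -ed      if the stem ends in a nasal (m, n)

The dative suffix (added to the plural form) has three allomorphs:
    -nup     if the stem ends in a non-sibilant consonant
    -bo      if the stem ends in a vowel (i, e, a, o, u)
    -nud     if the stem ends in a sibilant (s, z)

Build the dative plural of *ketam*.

The final consonant of *ketam* is /m/, which is a nasal, so the plural suffix is -ed, giving *ketamed*.
Since the final sound of the plural form *ketamed* is /d/ (a non-sibilant consonant), it takes -nup, giving *ketamednup*.

ketamednup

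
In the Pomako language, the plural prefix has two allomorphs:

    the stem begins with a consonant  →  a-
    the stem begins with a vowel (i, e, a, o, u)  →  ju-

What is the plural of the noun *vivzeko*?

avivzeko

*vivzeko*: first sound = /v/, a consonant → a- → *avivzeko*.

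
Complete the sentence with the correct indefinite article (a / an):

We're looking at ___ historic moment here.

The indefinite article is chosen by the initial *sound* of the following word, not its spelling.
*historic* begins with the sound /h/ (h is pronounced in standard usage) — a consonant sound.
So the article is *a*: We're looking at a historic moment here.

a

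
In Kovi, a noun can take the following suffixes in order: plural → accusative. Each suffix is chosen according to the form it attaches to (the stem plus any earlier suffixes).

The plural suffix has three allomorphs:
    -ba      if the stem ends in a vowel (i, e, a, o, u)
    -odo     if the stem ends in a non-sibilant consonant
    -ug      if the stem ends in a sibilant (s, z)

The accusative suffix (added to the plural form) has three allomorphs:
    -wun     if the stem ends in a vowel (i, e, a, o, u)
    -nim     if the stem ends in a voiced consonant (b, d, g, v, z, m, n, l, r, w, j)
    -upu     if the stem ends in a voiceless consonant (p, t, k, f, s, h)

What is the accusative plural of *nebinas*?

Since the final sound of *nebinas* is /s/ (a sibilant), it takes -ug, giving *nebinasug*.
The final sound of the plural form *nebinasug* is /g/, which is a voiced consonant, so the accusative suffix is -nim, giving *nebinasugnim*.

nebinasugnim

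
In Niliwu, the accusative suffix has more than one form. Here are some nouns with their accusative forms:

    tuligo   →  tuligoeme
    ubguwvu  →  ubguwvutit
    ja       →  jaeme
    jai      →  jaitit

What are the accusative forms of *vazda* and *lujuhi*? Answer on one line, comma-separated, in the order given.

The suffix is conditioned by the last vowel: -tit when the last vowel of the stem is a high vowel (*ubguwvu*, *jai*); -eme when the last vowel of the stem is a non-high vowel (*tuligo*, *ja*).
*vazda* — last vowel /a/ (a non-high vowel) → -eme → *vazdaeme*.
Since the last vowel of *lujuhi* is /i/ (a high vowel), it takes -tit, giving *lujuhitit*.

vazdaeme, lujuhitit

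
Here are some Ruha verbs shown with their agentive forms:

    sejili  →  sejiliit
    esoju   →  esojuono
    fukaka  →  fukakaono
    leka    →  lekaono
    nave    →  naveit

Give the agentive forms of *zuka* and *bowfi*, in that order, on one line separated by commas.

zukaono, bowfiit

The suffix is conditioned by the last vowel: -it when the last vowel of the stem is a front vowel (*sejili*, *nave*); -ono when the last vowel of the stem is a back vowel (*esoju*, *fukaka*, *leka*).
The last vowel of *zuka* is /a/, which is a back vowel, so the suffix is -ono, giving *zukaono*.
Since the last vowel of *bowfi* is /i/ (a front vowel), it takes -it, giving *bowfiit*.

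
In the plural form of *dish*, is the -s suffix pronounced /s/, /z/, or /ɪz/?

The stem *dish* ends in a sibilant (/s, z, ʃ, ʒ, tʃ, dʒ/).
The plural suffix surfaces as /ɪz/ after sibilants, /s/ after other voiceless consonants, and /z/ after other voiced sounds.
So the plural -s on *dish* is pronounced /ɪz/.

/ɪz/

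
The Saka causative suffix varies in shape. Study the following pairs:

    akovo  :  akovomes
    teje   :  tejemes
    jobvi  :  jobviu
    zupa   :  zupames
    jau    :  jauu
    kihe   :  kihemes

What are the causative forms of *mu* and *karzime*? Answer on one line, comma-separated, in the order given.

muu, karzimemes

The alternation tracks the last vowel of the stem — -u when the last vowel of the stem is a high vowel (*jobvi*, *jau*); -mes when the last vowel of the stem is a non-high vowel (*akovo*, *teje*, *zupa*, *kihe*).
The last vowel of *mu* is /u/, which is a high vowel, so the suffix is -u, giving *muu*.
*karzime* — last vowel /e/ (a non-high vowel) → -mes → *karzimemes*.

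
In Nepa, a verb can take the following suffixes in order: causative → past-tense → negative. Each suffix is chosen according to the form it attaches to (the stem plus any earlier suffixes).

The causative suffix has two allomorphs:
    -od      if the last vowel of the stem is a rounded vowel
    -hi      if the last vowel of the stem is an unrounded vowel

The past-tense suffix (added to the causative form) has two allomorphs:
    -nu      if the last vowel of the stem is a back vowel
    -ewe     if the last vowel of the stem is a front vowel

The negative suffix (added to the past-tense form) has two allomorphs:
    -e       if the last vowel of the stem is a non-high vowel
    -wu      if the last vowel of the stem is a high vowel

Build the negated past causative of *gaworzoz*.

*gaworzoz*: last vowel = /o/, a rounded vowel → -od → *gaworzozod*.
The causative form *gaworzozod*: last vowel = /o/, a back vowel → -nu → *gaworzozodnu*.
The last vowel of the past-tense form *gaworzozodnu* is /u/, which is a high vowel, so the negative suffix is -wu, giving *gaworzozodnuwu*.

gaworzozodnuwu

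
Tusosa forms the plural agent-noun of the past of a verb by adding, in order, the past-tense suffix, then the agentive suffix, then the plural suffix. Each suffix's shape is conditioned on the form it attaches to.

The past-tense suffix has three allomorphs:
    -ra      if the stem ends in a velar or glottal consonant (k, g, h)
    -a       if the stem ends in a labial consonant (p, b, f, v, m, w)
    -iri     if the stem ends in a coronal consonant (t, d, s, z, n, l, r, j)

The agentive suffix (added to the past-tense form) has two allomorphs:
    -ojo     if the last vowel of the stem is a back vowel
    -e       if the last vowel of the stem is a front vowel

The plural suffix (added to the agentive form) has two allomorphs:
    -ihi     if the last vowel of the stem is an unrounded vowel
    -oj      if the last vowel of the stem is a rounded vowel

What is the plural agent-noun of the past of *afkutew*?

*afkutew* — final consonant /w/ (labial) → -a → *afkutewa*.
The past-tense form *afkutewa* — last vowel /a/ (a back vowel) → -ojo → *afkutewaojo*.
The agentive form *afkutewaojo*: last vowel = /o/, a rounded vowel → -oj → *afkutewaojooj*.

afkutewaojooj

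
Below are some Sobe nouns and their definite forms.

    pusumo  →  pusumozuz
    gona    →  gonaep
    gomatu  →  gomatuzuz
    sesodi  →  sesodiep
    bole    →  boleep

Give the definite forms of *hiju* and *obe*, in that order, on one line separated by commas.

hijuzuz, obeep

The alternation tracks the last vowel of the stem — -zuz when the last vowel of the stem is a rounded vowel (*pusumo*, *gomatu*); -ep when the last vowel of the stem is an unrounded vowel (*gona*, *sesodi*, *bole*).
*hiju*: last vowel = /u/, a rounded vowel → -zuz → *hijuzuz*.
*obe* — last vowel /e/ (an unrounded vowel) → -ep → *obeep*.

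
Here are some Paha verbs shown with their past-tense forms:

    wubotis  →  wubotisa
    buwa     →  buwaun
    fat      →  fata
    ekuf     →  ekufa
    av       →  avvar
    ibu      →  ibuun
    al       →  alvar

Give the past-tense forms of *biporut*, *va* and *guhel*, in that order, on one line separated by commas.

The alternation tracks the final sound of the stem — -a when the stem ends in a voiceless consonant (*wubotis*, *fat*, *ekuf*); -var when the stem ends in a voiced consonant (*av*, *al*); -un when the stem ends in a vowel (*buwa*, *ibu*).
Since the final sound of *biporut* is /t/ (a voiceless consonant), it takes -a, giving *biporuta*.
*va* — final sound /a/ (a vowel) → -un → *vaun*.
*guhel* — final sound /l/ (a voiced consonant) → -var → *guhelvar*.

biporuta, vaun, guhelvar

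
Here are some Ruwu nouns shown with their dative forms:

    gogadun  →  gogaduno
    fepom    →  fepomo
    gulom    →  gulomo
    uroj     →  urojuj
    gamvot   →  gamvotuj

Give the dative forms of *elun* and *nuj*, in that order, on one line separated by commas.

eluno, nujuj

Looking at the final consonant of each stem: -o when the stem ends in a nasal (*gogadun*, *fepom*, *gulom*); -uj when the stem ends in a non-nasal consonant (*uroj*, *gamvot*).
*elun*: final consonant = /n/, a nasal → -o → *eluno*.
*nuj* — final consonant /j/ (non-nasal) → -uj → *nujuj*.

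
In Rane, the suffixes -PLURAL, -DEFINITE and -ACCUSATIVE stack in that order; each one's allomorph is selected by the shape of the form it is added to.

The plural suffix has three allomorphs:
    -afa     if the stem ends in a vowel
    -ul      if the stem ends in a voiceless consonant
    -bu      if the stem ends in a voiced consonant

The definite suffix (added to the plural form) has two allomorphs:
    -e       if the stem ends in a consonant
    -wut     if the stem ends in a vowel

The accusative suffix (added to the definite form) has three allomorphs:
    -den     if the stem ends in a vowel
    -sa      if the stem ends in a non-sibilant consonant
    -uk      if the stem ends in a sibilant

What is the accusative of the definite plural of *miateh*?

Since the final sound of *miateh* is /h/ (a voiceless consonant), it takes -ul, giving *miatehul*.
The plural form *miatehul*: final sound = /l/, a consonant → -e → *miatehule*.
The definite form *miatehule* — final sound /e/ (a vowel) → -den → *miatehuleden*.

miatehuleden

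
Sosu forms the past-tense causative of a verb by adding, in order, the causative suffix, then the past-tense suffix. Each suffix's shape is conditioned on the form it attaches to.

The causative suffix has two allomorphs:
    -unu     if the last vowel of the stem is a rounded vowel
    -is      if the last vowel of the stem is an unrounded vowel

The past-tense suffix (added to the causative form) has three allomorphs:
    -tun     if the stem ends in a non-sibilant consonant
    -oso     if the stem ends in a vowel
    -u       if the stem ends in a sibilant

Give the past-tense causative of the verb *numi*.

numiisu

*numi* — last vowel /i/ (an unrounded vowel) → -is → *numiis*.
The causative form *numiis*: final sound = /s/, a sibilant → -u → *numiisu*.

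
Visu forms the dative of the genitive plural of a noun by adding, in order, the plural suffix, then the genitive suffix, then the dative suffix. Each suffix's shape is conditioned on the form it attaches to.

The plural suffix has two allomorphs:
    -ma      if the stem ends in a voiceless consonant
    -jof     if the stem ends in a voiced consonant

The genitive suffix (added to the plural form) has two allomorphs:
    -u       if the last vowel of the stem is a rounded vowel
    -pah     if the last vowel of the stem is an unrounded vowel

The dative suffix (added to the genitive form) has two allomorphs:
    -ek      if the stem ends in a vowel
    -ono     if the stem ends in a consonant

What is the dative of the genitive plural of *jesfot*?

The final consonant of *jesfot* is /t/, which is voiceless, so the plural suffix is -ma, giving *jesfotma*.
The plural form *jesfotma*: last vowel = /a/, an unrounded vowel → -pah → *jesfotmapah*.
Since the final sound of the genitive form *jesfotmapah* is /h/ (a consonant), it takes -ono, giving *jesfotmapahono*.

jesfotmapahono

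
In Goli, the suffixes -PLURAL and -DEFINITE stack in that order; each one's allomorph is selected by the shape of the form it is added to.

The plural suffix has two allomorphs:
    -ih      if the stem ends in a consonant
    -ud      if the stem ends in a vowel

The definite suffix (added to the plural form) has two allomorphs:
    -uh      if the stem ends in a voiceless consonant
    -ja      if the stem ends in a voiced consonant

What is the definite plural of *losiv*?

The final sound of *losiv* is /v/, which is a consonant, so the plural suffix is -ih, giving *losivih*.
The plural form *losivih* — final consonant /h/ (voiceless) → -uh → *losivihuh*.

losivihuh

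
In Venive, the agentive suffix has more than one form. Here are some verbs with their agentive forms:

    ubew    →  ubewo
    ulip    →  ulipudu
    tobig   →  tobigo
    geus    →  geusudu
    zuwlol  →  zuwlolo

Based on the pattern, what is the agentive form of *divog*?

divogo

The suffix is conditioned by the final consonant: -udu when the stem ends in a voiceless consonant (*ulip*, *geus*); -o when the stem ends in a voiced consonant (*ubew*, *tobig*, *zuwlol*).
Since the final consonant of *divog* is /g/ (voiced), it takes -o, giving *divogo*.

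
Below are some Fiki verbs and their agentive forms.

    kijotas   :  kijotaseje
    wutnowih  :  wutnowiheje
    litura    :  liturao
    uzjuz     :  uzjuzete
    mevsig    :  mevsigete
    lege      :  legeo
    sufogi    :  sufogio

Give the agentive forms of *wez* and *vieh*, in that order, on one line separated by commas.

wezete, vieheje

The pattern is voicing of the final sound: -eje when the stem ends in a voiceless consonant (*kijotas*, *wutnowih*); -ete when the stem ends in a voiced consonant (*uzjuz*, *mevsig*); -o when the stem ends in a vowel (*litura*, *lege*, *sufogi*).
*wez* — final sound /z/ (a voiced consonant) → -ete → *wezete*.
*vieh*: final sound = /h/, a voiceless consonant → -eje → *vieheje*.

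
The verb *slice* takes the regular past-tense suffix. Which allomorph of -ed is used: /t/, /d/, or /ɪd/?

/t/

The stem *slice* ends in a voiceless consonant other than /t/.
The -ed suffix is realized as /ɪd/ after /t, d/; as /t/ after other voiceless consonants; and as /d/ after other voiced sounds.
So -ed on *slice* is pronounced /t/.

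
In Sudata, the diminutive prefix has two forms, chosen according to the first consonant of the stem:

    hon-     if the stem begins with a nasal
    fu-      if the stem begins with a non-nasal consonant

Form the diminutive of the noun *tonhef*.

*tonhef* — first consonant /t/ (non-nasal) → fu- → *futonhef*.

futonhef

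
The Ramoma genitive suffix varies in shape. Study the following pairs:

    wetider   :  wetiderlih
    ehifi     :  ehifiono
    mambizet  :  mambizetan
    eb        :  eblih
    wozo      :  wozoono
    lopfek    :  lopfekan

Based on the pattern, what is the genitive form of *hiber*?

hiberlih

The alternation tracks the final sound of the stem — -an when the stem ends in a voiceless consonant (*mambizet*, *lopfek*); -lih when the stem ends in a voiced consonant (*wetider*, *eb*); -ono when the stem ends in a vowel (*ehifi*, *wozo*).
Since the final sound of *hiber* is /r/ (a voiced consonant), it takes -lih, giving *hiberlih*.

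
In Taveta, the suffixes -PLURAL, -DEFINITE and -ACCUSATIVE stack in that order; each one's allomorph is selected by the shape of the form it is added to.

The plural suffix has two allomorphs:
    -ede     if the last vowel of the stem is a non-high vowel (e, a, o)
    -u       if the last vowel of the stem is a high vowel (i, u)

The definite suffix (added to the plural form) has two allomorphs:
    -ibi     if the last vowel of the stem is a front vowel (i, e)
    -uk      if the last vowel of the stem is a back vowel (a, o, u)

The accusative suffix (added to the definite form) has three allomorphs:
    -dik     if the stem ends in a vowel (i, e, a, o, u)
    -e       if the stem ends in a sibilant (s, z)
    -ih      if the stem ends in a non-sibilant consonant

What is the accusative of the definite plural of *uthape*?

uthapeedeibidik

*uthape* — last vowel /e/ (a non-high vowel) → -ede → *uthapeede*.
Since the last vowel of the plural form *uthapeede* is /e/ (a front vowel), it takes -ibi, giving *uthapeedeibi*.
The definite form *uthapeedeibi* — final sound /i/ (a vowel) → -dik → *uthapeedeibidik*.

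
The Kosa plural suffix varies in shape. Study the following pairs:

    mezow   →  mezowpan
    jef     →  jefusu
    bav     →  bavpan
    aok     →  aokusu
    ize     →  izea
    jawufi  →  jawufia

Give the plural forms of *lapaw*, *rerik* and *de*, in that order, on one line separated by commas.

lapawpan, rerikusu, dea

The suffix is conditioned by the final sound: -usu when the stem ends in a voiceless consonant (*jef*, *aok*); -pan when the stem ends in a voiced consonant (*mezow*, *bav*); -a when the stem ends in a vowel (*ize*, *jawufi*).
The final sound of *lapaw* is /w/, which is a voiced consonant, so the suffix is -pan, giving *lapawpan*.
The final sound of *rerik* is /k/, which is a voiceless consonant, so the suffix is -usu, giving *rerikusu*.
*de*: final sound = /e/, a vowel → -a → *dea*.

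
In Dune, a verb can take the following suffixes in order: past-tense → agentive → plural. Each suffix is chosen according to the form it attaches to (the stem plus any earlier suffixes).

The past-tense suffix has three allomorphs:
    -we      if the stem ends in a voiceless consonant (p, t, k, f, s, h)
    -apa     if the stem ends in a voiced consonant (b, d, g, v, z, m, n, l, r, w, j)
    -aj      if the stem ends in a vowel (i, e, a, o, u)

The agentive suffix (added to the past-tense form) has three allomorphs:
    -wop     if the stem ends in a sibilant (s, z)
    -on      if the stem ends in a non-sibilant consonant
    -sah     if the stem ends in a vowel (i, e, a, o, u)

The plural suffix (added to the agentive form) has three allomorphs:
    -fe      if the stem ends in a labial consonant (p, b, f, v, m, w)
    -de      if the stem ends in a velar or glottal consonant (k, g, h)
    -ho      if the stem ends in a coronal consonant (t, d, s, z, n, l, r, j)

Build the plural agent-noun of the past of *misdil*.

Since the final sound of *misdil* is /l/ (a voiced consonant), it takes -apa, giving *misdilapa*.
The past-tense form *misdilapa*: final sound = /a/, a vowel → -sah → *misdilapasah*.
The agentive form *misdilapasah* — final consonant /h/ (velar/glottal) → -de → *misdilapasahde*.

misdilapasahde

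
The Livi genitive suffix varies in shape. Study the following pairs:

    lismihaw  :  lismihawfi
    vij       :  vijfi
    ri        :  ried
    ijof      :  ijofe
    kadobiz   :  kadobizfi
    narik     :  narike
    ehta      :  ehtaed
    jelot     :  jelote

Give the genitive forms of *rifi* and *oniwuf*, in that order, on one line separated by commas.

The suffix is conditioned by the final sound: -e when the stem ends in a voiceless consonant (*ijof*, *narik*, *jelot*); -fi when the stem ends in a voiced consonant (*lismihaw*, *vij*, *kadobiz*); -ed when the stem ends in a vowel (*ri*, *ehta*).
*rifi* — final sound /i/ (a vowel) → -ed → *rified*.
*oniwuf*: final sound = /f/, a voiceless consonant → -e → *oniwufe*.

rified, oniwufe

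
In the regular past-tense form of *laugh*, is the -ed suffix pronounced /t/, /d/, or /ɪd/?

/t/

The stem *laugh* ends in a voiceless consonant other than /t/.
The -ed suffix is realized as /ɪd/ after /t, d/; as /t/ after other voiceless consonants; and as /d/ after other voiced sounds.
So -ed on *laugh* is pronounced /t/.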